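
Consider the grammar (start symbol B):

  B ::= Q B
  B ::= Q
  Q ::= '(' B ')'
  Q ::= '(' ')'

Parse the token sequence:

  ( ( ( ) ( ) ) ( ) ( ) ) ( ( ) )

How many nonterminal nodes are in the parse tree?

[B [Q ( [B [Q ( [B [Q ( )] [B [Q ( )]]] )] [B [Q ( )] [B [Q ( )]]]] )] [B [Q ( [B [Q ( )]] )]]]

16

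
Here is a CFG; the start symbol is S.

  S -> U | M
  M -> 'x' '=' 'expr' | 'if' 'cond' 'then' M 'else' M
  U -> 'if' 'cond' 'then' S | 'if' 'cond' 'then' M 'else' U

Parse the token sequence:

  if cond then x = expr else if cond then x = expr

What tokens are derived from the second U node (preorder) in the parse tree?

if cond then x = expr

[S [U if cond then [M x = expr] else [U if cond then [S [M x = expr]]]]]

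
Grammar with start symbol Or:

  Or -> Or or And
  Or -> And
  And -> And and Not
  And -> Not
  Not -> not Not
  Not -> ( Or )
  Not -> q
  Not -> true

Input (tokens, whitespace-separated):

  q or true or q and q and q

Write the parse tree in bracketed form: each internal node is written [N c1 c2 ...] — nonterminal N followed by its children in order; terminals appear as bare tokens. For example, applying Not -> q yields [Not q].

[Or [Or [Or [And [Not q]]] or [And [Not true]]] or [And [And [And [Not q]] and [Not q]] and [Not q]]]

Or
Or or And
Or or And or And
And or And or And
Not or And or And
q or And or And
q or Not or And
q or true or And
q or true or And and Not
q or true or And and Not and Not
q or true or Not and Not and Not
q or true or q and Not and Not
q or true or q and q and Not
q or true or q and q and q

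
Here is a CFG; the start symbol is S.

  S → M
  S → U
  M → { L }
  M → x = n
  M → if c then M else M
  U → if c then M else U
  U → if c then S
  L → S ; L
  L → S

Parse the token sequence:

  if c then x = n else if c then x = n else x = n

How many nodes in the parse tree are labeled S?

1

[S [M if c then [M x = n] else [M if c then [M x = n] else [M x = n]]]]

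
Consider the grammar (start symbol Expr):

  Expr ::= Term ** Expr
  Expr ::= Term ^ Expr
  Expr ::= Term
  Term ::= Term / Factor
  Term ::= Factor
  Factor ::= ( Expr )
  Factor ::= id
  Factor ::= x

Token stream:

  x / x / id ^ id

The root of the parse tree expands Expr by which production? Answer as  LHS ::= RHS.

Expr ::= Term ^ Expr

[Expr [Term [Term [Term [Factor x]] / [Factor x]] / [Factor id]] ^ [Expr [Term [Factor id]]]]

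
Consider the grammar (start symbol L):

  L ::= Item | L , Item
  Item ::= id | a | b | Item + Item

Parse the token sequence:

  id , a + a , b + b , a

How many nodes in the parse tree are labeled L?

[L [L [L [L [Item id]] , [Item [Item a] + [Item a]]] , [Item [Item b] + [Item b]]] , [Item a]]

4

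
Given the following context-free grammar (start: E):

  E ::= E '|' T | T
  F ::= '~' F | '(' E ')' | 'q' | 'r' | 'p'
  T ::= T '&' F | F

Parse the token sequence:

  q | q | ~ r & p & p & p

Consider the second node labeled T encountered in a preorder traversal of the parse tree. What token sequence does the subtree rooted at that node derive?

q

[E [E [E [T [F q]]] | [T [F q]]] | [T [T [T [T [F ~ [F r]]] & [F p]] & [F p]] & [F p]]]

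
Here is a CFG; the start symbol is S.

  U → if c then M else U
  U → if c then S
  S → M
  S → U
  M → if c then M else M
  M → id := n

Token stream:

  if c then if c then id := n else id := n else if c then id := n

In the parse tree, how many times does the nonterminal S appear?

2

[S [U if c then [M if c then [M id := n] else [M id := n]] else [U if c then [S [M id := n]]]]]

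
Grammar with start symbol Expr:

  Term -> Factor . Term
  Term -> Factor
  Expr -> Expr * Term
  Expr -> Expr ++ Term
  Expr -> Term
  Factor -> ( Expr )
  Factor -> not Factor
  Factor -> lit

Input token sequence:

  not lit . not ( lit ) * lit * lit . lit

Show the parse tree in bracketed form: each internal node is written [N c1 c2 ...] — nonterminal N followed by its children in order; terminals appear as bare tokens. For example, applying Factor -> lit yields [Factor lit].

Expr
Expr * Term
Expr * Term * Term
Term * Term * Term
Factor . Term * Term * Term
not Factor . Term * Term * Term
not lit . Term * Term * Term
not lit . Factor * Term * Term
not lit . not Factor * Term * Term
not lit . not ( Expr ) * Term * Term
not lit . not ( Term ) * Term * Term
not lit . not ( Factor ) * Term * Term
not lit . not ( lit ) * Term * Term
not lit . not ( lit ) * Factor * Term
not lit . not ( lit ) * lit * Term
not lit . not ( lit ) * lit * Factor . Term
not lit . not ( lit ) * lit * lit . Term
not lit . not ( lit ) * lit * lit . Factor
not lit . not ( lit ) * lit * lit . lit

[Expr [Expr [Expr [Term [Factor not [Factor lit]] . [Term [Factor not [Factor ( [Expr [Term [Factor lit]]] )]]]]] * [Term [Factor lit]]] * [Term [Factor lit] . [Term [Factor lit]]]]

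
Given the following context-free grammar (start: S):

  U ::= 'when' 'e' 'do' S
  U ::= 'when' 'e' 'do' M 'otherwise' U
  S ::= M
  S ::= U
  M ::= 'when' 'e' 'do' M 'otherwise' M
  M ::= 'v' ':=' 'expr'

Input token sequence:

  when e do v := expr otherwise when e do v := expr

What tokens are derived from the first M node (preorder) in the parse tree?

[S [U when e do [M v := expr] otherwise [U when e do [S [M v := expr]]]]]

v := expr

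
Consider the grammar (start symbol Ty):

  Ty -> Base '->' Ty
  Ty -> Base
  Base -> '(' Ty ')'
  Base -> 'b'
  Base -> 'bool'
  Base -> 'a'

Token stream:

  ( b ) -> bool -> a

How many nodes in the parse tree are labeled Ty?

[Ty [Base ( [Ty [Base b]] )] -> [Ty [Base bool] -> [Ty [Base a]]]]

4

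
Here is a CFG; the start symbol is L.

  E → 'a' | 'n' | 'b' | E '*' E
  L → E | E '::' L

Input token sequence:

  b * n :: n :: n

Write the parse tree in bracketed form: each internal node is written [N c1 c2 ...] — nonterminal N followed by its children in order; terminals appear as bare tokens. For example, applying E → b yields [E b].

[L [E [E b] * [E n]] :: [L [E n] :: [L [E n]]]]

L
E :: L
E * E :: L
b * E :: L
b * n :: L
b * n :: E :: L
b * n :: n :: L
b * n :: n :: E
b * n :: n :: n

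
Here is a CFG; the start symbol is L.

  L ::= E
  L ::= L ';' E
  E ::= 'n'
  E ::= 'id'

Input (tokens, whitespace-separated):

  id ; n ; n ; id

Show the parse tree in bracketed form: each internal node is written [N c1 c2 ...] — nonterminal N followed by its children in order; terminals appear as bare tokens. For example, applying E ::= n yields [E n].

[L [L [L [L [E id]] ; [E n]] ; [E n]] ; [E id]]

L
L ; E
L ; E ; E
L ; E ; E ; E
E ; E ; E ; E
id ; E ; E ; E
id ; n ; E ; E
id ; n ; n ; E
id ; n ; n ; id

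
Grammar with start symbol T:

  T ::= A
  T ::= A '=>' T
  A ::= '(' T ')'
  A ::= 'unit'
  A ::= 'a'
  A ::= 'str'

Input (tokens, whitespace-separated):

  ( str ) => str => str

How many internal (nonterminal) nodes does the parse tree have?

8

[T [A ( [T [A str]] )] => [T [A str] => [T [A str]]]]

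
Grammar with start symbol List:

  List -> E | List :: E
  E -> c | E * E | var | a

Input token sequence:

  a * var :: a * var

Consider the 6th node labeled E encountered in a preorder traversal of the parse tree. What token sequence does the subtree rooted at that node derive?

var

[List [List [E [E a] * [E var]]] :: [E [E a] * [E var]]]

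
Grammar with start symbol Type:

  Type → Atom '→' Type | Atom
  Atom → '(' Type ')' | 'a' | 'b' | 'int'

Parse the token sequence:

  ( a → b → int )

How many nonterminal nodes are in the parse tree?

8

[Type [Atom ( [Type [Atom a] → [Type [Atom b] → [Type [Atom int]]]] )]]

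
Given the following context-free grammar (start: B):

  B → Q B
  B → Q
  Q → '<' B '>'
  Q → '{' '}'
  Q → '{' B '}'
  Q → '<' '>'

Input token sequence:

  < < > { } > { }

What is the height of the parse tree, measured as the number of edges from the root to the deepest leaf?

[B [Q < [B [Q < >] [B [Q { }]]] >] [B [Q { }]]]

5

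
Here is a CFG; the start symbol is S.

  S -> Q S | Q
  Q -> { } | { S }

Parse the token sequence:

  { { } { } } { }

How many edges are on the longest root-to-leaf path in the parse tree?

5

[S [Q { [S [Q { }] [S [Q { }]]] }] [S [Q { }]]]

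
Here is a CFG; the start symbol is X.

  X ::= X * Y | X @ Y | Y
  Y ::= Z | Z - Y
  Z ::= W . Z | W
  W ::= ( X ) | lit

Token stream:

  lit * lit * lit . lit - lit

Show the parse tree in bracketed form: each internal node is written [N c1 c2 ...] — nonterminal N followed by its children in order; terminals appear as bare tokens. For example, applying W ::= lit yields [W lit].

[X [X [X [Y [Z [W lit]]]] * [Y [Z [W lit]]]] * [Y [Z [W lit] . [Z [W lit]]] - [Y [Z [W lit]]]]]

X
X * Y
X * Y * Y
Y * Y * Y
Z * Y * Y
W * Y * Y
lit * Y * Y
lit * Z * Y
lit * W * Y
lit * lit * Y
lit * lit * Z - Y
lit * lit * W . Z - Y
lit * lit * lit . Z - Y
lit * lit * lit . W - Y
lit * lit * lit . lit - Y
lit * lit * lit . lit - Z
lit * lit * lit . lit - W
lit * lit * lit . lit - lit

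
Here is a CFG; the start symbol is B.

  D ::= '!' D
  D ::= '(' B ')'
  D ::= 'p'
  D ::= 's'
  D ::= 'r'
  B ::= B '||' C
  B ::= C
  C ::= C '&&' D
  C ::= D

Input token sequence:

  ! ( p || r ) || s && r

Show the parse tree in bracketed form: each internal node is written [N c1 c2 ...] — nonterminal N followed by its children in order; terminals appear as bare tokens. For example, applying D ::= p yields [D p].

[B [B [C [D ! [D ( [B [B [C [D p]]] || [C [D r]]] )]]]] || [C [C [D s]] && [D r]]]

B
B || C
C || C
D || C
! D || C
! ( B ) || C
! ( B || C ) || C
! ( C || C ) || C
! ( D || C ) || C
! ( p || C ) || C
! ( p || D ) || C
! ( p || r ) || C
! ( p || r ) || C && D
! ( p || r ) || D && D
! ( p || r ) || s && D
! ( p || r ) || s && r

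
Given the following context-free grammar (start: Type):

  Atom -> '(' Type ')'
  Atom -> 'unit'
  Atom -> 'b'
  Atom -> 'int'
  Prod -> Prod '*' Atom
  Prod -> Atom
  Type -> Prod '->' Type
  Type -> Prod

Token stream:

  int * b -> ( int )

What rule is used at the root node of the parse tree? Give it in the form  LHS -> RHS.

[Type [Prod [Prod [Atom int]] * [Atom b]] -> [Type [Prod [Atom ( [Type [Prod [Atom int]]] )]]]]

Type -> Prod '->' Type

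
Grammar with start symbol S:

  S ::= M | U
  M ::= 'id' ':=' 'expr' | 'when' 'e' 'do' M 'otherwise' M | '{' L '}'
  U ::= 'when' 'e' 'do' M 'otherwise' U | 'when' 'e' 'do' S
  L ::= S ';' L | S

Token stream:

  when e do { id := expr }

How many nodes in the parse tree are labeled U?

1

[S [U when e do [S [M { [L [S [M id := expr]]] }]]]]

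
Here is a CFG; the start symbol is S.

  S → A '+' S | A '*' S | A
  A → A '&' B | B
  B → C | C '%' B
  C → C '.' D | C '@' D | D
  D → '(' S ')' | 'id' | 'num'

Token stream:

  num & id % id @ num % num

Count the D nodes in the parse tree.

5

[S [A [A [B [C [D num]]]] & [B [C [D id]] % [B [C [C [D id]] @ [D num]] % [B [C [D num]]]]]]]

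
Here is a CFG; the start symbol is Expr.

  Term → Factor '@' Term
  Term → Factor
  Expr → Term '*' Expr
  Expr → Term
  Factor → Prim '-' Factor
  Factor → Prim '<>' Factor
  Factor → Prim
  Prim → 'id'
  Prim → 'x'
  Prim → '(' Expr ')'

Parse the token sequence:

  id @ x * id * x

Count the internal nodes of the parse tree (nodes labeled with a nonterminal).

15

[Expr [Term [Factor [Prim id]] @ [Term [Factor [Prim x]]]] * [Expr [Term [Factor [Prim id]]] * [Expr [Term [Factor [Prim x]]]]]]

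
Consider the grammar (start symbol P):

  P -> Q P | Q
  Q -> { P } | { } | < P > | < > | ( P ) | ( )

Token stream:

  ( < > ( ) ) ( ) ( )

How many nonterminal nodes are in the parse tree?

[P [Q ( [P [Q < >] [P [Q ( )]]] )] [P [Q ( )] [P [Q ( )]]]]

10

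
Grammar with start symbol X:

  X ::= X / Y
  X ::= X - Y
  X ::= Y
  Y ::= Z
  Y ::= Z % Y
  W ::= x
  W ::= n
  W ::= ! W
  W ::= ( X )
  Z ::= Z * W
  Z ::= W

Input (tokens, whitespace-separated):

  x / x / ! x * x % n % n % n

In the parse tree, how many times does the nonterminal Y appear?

[X [X [X [Y [Z [W x]]]] / [Y [Z [W x]]]] / [Y [Z [Z [W ! [W x]]] * [W x]] % [Y [Z [W n]] % [Y [Z [W n]] % [Y [Z [W n]]]]]]]

6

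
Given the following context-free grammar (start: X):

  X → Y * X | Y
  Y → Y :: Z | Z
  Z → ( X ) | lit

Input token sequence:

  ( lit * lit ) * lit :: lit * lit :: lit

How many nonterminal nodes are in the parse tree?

[X [Y [Z ( [X [Y [Z lit]] * [X [Y [Z lit]]]] )]] * [X [Y [Y [Z lit]] :: [Z lit]] * [X [Y [Y [Z lit]] :: [Z lit]]]]]

19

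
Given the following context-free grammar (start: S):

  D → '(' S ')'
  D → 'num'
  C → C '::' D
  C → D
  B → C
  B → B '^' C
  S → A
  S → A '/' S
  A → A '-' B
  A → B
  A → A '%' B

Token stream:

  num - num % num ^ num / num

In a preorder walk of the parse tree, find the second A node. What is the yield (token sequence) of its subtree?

[S [A [A [A [B [C [D num]]]] - [B [C [D num]]]] % [B [B [C [D num]]] ^ [C [D num]]]] / [S [A [B [C [D num]]]]]]

num - num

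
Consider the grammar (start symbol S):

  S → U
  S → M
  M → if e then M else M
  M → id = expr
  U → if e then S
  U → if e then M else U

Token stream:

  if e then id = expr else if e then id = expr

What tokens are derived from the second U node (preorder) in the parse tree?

[S [U if e then [M id = expr] else [U if e then [S [M id = expr]]]]]

if e then id = expr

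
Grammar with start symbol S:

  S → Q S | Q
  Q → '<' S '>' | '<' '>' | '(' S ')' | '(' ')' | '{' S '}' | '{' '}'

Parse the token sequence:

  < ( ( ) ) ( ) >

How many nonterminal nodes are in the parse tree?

[S [Q < [S [Q ( [S [Q ( )]] )] [S [Q ( )]]] >]]

8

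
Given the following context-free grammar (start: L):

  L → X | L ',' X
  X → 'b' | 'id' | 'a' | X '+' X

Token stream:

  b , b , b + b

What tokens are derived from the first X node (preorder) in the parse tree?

[L [L [L [X b]] , [X b]] , [X [X b] + [X b]]]

b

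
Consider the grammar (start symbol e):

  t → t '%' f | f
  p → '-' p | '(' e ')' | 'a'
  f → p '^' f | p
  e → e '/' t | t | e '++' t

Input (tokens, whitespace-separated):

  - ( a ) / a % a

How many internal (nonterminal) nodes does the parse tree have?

[e [e [t [f [p - [p ( [e [t [f [p a]]]] )]]]]] / [t [t [f [p a]]] % [f [p a]]]]

16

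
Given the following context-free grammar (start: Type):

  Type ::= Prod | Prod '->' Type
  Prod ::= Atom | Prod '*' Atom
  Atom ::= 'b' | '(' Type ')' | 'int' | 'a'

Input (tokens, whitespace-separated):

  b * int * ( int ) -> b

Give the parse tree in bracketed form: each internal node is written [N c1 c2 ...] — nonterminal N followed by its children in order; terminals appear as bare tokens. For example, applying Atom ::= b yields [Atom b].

Type
Prod -> Type
Prod * Atom -> Type
Prod * Atom * Atom -> Type
Atom * Atom * Atom -> Type
b * Atom * Atom -> Type
b * int * Atom -> Type
b * int * ( Type ) -> Type
b * int * ( Prod ) -> Type
b * int * ( Atom ) -> Type
b * int * ( int ) -> Type
b * int * ( int ) -> Prod
b * int * ( int ) -> Atom
b * int * ( int ) -> b

[Type [Prod [Prod [Prod [Atom b]] * [Atom int]] * [Atom ( [Type [Prod [Atom int]]] )]] -> [Type [Prod [Atom b]]]]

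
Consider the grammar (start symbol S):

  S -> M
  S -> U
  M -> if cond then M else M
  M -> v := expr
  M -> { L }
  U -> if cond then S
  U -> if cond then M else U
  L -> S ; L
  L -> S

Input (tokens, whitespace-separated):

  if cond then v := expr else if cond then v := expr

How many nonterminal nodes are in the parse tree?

6

[S [U if cond then [M v := expr] else [U if cond then [S [M v := expr]]]]]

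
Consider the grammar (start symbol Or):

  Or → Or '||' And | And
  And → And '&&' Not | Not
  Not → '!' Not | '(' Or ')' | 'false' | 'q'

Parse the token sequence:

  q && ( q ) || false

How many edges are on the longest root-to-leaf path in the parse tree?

[Or [Or [And [And [Not q]] && [Not ( [Or [And [Not q]]] )]]] || [And [Not false]]]

7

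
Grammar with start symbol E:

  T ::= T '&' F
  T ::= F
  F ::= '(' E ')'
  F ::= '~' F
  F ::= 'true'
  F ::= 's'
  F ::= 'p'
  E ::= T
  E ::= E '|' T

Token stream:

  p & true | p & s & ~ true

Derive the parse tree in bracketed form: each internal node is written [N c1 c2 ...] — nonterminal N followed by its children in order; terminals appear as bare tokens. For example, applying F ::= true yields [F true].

[E [E [T [T [F p]] & [F true]]] | [T [T [T [F p]] & [F s]] & [F ~ [F true]]]]

E
E | T
T | T
T & F | T
F & F | T
p & F | T
p & true | T
p & true | T & F
p & true | T & F & F
p & true | F & F & F
p & true | p & F & F
p & true | p & s & F
p & true | p & s & ~ F
p & true | p & s & ~ true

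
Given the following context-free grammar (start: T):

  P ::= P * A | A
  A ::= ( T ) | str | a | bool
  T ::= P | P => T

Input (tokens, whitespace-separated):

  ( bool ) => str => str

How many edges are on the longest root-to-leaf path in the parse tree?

[T [P [A ( [T [P [A bool]]] )]] => [T [P [A str]] => [T [P [A str]]]]]

6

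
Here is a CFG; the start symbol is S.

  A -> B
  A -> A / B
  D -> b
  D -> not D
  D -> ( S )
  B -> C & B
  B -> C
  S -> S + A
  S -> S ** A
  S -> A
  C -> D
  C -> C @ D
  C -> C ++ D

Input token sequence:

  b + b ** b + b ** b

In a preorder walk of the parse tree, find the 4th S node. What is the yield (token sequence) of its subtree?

b + b

[S [S [S [S [S [A [B [C [D b]]]]] + [A [B [C [D b]]]]] ** [A [B [C [D b]]]]] + [A [B [C [D b]]]]] ** [A [B [C [D b]]]]]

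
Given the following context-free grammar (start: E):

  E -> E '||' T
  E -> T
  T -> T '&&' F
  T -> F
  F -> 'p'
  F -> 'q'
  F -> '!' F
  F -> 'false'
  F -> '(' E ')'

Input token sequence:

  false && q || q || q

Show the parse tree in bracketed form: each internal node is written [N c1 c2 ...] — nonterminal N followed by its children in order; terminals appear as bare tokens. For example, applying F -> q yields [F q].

E
E || T
E || T || T
T || T || T
T && F || T || T
F && F || T || T
false && F || T || T
false && q || T || T
false && q || F || T
false && q || q || T
false && q || q || F
false && q || q || q

[E [E [E [T [T [F false]] && [F q]]] || [T [F q]]] || [T [F q]]]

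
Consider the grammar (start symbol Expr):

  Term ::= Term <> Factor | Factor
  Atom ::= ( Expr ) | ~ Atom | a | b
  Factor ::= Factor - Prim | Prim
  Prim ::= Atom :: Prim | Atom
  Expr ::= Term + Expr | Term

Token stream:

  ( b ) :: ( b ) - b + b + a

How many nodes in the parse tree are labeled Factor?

[Expr [Term [Factor [Factor [Prim [Atom ( [Expr [Term [Factor [Prim [Atom b]]]]] )] :: [Prim [Atom ( [Expr [Term [Factor [Prim [Atom b]]]]] )]]]] - [Prim [Atom b]]]] + [Expr [Term [Factor [Prim [Atom b]]]] + [Expr [Term [Factor [Prim [Atom a]]]]]]]

6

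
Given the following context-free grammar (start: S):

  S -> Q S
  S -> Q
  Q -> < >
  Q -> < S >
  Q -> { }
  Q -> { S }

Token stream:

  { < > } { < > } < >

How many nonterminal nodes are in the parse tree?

10

[S [Q { [S [Q < >]] }] [S [Q { [S [Q < >]] }] [S [Q < >]]]]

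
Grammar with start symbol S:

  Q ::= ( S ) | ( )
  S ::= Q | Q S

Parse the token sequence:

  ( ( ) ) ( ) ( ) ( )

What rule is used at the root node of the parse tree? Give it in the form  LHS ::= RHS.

[S [Q ( [S [Q ( )]] )] [S [Q ( )] [S [Q ( )] [S [Q ( )]]]]]

S ::= Q S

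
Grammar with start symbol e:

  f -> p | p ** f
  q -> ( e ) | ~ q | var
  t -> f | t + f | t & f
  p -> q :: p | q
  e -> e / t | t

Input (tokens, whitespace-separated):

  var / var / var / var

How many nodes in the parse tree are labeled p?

[e [e [e [e [t [f [p [q var]]]]] / [t [f [p [q var]]]]] / [t [f [p [q var]]]]] / [t [f [p [q var]]]]]

4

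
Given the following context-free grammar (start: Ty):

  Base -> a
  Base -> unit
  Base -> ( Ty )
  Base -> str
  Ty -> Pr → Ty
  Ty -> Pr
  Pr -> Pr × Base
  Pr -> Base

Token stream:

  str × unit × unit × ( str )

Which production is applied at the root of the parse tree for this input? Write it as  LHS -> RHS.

[Ty [Pr [Pr [Pr [Pr [Base str]] × [Base unit]] × [Base unit]] × [Base ( [Ty [Pr [Base str]]] )]]]

Ty -> Pr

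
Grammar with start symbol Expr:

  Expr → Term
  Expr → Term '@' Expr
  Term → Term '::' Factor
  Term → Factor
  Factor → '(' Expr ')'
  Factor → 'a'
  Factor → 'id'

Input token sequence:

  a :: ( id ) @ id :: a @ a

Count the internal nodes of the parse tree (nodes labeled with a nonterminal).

[Expr [Term [Term [Factor a]] :: [Factor ( [Expr [Term [Factor id]]] )]] @ [Expr [Term [Term [Factor id]] :: [Factor a]] @ [Expr [Term [Factor a]]]]]

16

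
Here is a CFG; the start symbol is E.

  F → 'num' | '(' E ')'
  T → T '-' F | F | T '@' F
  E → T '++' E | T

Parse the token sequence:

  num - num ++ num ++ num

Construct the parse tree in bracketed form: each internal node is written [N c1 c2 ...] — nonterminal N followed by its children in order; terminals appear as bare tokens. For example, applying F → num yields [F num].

E
T ++ E
T - F ++ E
F - F ++ E
num - F ++ E
num - num ++ E
num - num ++ T ++ E
num - num ++ F ++ E
num - num ++ num ++ E
num - num ++ num ++ T
num - num ++ num ++ F
num - num ++ num ++ num

[E [T [T [F num]] - [F num]] ++ [E [T [F num]] ++ [E [T [F num]]]]]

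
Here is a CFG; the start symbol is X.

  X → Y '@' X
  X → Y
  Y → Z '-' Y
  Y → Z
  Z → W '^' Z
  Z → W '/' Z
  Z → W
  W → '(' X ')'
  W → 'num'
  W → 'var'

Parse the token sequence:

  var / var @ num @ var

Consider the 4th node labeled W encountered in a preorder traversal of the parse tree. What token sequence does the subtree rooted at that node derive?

[X [Y [Z [W var] / [Z [W var]]]] @ [X [Y [Z [W num]]] @ [X [Y [Z [W var]]]]]]

var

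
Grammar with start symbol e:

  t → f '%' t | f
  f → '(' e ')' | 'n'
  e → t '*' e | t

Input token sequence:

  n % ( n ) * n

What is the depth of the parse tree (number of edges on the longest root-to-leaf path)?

7

[e [t [f n] % [t [f ( [e [t [f n]]] )]]] * [e [t [f n]]]]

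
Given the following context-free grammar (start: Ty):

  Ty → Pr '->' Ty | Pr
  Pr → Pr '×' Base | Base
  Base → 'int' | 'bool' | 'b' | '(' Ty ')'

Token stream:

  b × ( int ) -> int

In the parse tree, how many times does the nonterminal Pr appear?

[Ty [Pr [Pr [Base b]] × [Base ( [Ty [Pr [Base int]]] )]] -> [Ty [Pr [Base int]]]]

4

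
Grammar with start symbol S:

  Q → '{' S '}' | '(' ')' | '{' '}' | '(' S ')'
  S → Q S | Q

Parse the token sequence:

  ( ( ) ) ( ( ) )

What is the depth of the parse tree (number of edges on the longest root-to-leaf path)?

[S [Q ( [S [Q ( )]] )] [S [Q ( [S [Q ( )]] )]]]

5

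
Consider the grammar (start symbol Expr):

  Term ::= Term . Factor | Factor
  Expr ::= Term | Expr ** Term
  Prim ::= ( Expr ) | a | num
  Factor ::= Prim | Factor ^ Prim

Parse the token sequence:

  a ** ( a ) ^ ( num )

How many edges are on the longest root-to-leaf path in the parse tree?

[Expr [Expr [Term [Factor [Prim a]]]] ** [Term [Factor [Factor [Prim ( [Expr [Term [Factor [Prim a]]]] )]] ^ [Prim ( [Expr [Term [Factor [Prim num]]]] )]]]]

9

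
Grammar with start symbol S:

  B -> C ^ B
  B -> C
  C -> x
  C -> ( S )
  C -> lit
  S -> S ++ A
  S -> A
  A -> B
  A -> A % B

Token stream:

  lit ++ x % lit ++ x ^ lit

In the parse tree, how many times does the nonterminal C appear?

[S [S [S [A [B [C lit]]]] ++ [A [A [B [C x]]] % [B [C lit]]]] ++ [A [B [C x] ^ [B [C lit]]]]]

5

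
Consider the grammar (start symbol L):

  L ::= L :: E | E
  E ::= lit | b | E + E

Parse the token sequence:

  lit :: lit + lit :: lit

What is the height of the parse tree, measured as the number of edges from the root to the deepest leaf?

[L [L [L [E lit]] :: [E [E lit] + [E lit]]] :: [E lit]]

4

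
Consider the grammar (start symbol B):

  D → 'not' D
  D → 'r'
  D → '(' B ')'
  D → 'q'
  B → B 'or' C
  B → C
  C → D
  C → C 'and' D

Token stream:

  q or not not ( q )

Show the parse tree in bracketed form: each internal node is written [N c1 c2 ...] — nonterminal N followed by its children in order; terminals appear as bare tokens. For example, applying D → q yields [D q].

B
B or C
C or C
D or C
q or C
q or D
q or not D
q or not not D
q or not not ( B )
q or not not ( C )
q or not not ( D )
q or not not ( q )

[B [B [C [D q]]] or [C [D not [D not [D ( [B [C [D q]]] )]]]]]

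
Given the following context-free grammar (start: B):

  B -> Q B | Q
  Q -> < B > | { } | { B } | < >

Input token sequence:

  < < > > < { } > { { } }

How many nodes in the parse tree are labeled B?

[B [Q < [B [Q < >]] >] [B [Q < [B [Q { }]] >] [B [Q { [B [Q { }]] }]]]]

6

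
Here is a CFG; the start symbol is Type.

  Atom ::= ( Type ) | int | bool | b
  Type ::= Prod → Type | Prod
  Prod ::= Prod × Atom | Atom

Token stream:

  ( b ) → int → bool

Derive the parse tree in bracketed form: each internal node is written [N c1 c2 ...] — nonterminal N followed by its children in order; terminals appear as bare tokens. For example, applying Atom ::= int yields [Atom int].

Type
Prod → Type
Atom → Type
( Type ) → Type
( Prod ) → Type
( Atom ) → Type
( b ) → Type
( b ) → Prod → Type
( b ) → Atom → Type
( b ) → int → Type
( b ) → int → Prod
( b ) → int → Atom
( b ) → int → bool

[Type [Prod [Atom ( [Type [Prod [Atom b]]] )]] → [Type [Prod [Atom int]] → [Type [Prod [Atom bool]]]]]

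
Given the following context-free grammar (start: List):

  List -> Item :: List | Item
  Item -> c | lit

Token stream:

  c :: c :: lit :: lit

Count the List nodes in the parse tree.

4

[List [Item c] :: [List [Item c] :: [List [Item lit] :: [List [Item lit]]]]]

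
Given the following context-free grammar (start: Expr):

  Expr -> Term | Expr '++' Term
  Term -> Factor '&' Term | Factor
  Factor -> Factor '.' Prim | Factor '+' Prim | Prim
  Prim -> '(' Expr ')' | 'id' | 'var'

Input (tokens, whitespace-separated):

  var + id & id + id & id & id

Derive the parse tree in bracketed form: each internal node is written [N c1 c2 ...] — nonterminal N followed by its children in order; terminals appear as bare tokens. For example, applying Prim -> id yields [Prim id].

Expr
Term
Factor & Term
Factor + Prim & Term
Prim + Prim & Term
var + Prim & Term
var + id & Term
var + id & Factor & Term
var + id & Factor + Prim & Term
var + id & Prim + Prim & Term
var + id & id + Prim & Term
var + id & id + id & Term
var + id & id + id & Factor & Term
var + id & id + id & Prim & Term
var + id & id + id & id & Term
var + id & id + id & id & Factor
var + id & id + id & id & Prim
var + id & id + id & id & id

[Expr [Term [Factor [Factor [Prim var]] + [Prim id]] & [Term [Factor [Factor [Prim id]] + [Prim id]] & [Term [Factor [Prim id]] & [Term [Factor [Prim id]]]]]]]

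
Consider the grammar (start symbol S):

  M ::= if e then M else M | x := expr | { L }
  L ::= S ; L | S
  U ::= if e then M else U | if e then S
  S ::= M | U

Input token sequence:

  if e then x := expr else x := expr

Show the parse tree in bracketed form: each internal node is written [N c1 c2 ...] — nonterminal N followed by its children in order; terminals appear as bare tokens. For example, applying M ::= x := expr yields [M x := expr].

[S [M if e then [M x := expr] else [M x := expr]]]

S
M
if e then M else M
if e then x := expr else M
if e then x := expr else x := expr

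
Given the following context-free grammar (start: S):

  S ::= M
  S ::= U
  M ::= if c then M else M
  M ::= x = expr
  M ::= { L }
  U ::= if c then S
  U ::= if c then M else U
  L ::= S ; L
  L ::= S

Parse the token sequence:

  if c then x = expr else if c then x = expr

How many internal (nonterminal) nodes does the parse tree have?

[S [U if c then [M x = expr] else [U if c then [S [M x = expr]]]]]

6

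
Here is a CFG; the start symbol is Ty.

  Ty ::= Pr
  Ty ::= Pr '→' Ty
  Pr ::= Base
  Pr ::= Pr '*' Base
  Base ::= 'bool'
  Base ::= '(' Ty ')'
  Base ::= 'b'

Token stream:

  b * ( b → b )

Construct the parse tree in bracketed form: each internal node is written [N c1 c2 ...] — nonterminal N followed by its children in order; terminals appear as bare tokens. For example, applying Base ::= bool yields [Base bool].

[Ty [Pr [Pr [Base b]] * [Base ( [Ty [Pr [Base b]] → [Ty [Pr [Base b]]]] )]]]

Ty
Pr
Pr * Base
Base * Base
b * Base
b * ( Ty )
b * ( Pr → Ty )
b * ( Base → Ty )
b * ( b → Ty )
b * ( b → Pr )
b * ( b → Base )
b * ( b → b )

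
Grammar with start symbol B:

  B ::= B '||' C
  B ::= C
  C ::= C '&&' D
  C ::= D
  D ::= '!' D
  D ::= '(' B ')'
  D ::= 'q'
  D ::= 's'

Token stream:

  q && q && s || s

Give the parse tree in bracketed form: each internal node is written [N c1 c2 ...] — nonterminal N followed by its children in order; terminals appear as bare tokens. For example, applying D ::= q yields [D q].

B
B || C
C || C
C && D || C
C && D && D || C
D && D && D || C
q && D && D || C
q && q && D || C
q && q && s || C
q && q && s || D
q && q && s || s

[B [B [C [C [C [D q]] && [D q]] && [D s]]] || [C [D s]]]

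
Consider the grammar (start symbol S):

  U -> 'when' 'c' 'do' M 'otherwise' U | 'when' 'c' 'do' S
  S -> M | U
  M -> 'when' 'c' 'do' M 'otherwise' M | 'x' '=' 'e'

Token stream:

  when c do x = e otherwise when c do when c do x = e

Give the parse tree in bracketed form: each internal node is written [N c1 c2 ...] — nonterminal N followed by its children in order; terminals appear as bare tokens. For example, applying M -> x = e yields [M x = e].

S
U
when c do M otherwise U
when c do x = e otherwise U
when c do x = e otherwise when c do S
when c do x = e otherwise when c do U
when c do x = e otherwise when c do when c do S
when c do x = e otherwise when c do when c do M
when c do x = e otherwise when c do when c do x = e

[S [U when c do [M x = e] otherwise [U when c do [S [U when c do [S [M x = e]]]]]]]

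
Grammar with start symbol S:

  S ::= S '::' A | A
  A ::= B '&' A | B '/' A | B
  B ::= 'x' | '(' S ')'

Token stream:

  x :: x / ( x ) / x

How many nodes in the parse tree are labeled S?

[S [S [A [B x]]] :: [A [B x] / [A [B ( [S [A [B x]]] )] / [A [B x]]]]]

3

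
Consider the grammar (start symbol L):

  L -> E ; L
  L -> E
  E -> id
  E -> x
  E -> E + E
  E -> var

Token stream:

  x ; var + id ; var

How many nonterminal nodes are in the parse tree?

[L [E x] ; [L [E [E var] + [E id]] ; [L [E var]]]]

8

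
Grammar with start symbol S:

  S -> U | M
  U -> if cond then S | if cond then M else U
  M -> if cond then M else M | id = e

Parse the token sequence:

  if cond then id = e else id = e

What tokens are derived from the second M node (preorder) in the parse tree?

id = e

[S [M if cond then [M id = e] else [M id = e]]]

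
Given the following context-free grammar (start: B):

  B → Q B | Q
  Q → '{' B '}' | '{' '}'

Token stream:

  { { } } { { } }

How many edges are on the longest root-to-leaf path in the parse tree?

5

[B [Q { [B [Q { }]] }] [B [Q { [B [Q { }]] }]]]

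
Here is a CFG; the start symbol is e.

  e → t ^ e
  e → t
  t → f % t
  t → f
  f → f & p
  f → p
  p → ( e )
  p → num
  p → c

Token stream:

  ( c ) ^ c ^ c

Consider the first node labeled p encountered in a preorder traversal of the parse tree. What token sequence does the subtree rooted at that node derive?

( c )

[e [t [f [p ( [e [t [f [p c]]]] )]]] ^ [e [t [f [p c]]] ^ [e [t [f [p c]]]]]]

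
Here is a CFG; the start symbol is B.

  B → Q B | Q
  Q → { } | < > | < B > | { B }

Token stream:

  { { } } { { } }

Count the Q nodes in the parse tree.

4

[B [Q { [B [Q { }]] }] [B [Q { [B [Q { }]] }]]]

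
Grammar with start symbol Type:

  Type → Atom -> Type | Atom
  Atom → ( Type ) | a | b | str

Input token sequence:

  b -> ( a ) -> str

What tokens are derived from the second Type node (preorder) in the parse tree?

[Type [Atom b] -> [Type [Atom ( [Type [Atom a]] )] -> [Type [Atom str]]]]

( a ) -> str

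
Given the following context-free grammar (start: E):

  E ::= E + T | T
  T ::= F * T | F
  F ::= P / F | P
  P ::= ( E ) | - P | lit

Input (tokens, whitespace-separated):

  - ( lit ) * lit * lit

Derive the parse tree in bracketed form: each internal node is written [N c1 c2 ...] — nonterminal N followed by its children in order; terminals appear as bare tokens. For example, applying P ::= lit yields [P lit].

[E [T [F [P - [P ( [E [T [F [P lit]]]] )]]] * [T [F [P lit]] * [T [F [P lit]]]]]]

E
T
F * T
P * T
- P * T
- ( E ) * T
- ( T ) * T
- ( F ) * T
- ( P ) * T
- ( lit ) * T
- ( lit ) * F * T
- ( lit ) * P * T
- ( lit ) * lit * T
- ( lit ) * lit * F
- ( lit ) * lit * P
- ( lit ) * lit * lit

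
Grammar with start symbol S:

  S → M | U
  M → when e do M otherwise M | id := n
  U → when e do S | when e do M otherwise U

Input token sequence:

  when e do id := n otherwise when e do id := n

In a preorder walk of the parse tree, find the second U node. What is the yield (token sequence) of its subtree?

when e do id := n

[S [U when e do [M id := n] otherwise [U when e do [S [M id := n]]]]]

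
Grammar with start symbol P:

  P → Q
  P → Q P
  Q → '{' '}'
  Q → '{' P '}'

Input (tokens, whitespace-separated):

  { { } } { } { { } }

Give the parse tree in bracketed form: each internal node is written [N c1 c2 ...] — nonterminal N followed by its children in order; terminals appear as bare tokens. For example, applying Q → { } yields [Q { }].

P
Q P
{ P } P
{ Q } P
{ { } } P
{ { } } Q P
{ { } } { } P
{ { } } { } Q
{ { } } { } { P }
{ { } } { } { Q }
{ { } } { } { { } }

[P [Q { [P [Q { }]] }] [P [Q { }] [P [Q { [P [Q { }]] }]]]]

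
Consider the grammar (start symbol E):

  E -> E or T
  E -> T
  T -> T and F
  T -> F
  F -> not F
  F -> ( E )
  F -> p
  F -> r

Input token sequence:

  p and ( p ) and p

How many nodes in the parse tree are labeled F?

4

[E [T [T [T [F p]] and [F ( [E [T [F p]]] )]] and [F p]]]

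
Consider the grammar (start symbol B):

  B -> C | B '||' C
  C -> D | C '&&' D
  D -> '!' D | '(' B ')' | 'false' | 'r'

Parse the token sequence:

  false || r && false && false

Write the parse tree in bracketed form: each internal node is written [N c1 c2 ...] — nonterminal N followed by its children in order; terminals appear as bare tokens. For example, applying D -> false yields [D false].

B
B || C
C || C
D || C
false || C
false || C && D
false || C && D && D
false || D && D && D
false || r && D && D
false || r && false && D
false || r && false && false

[B [B [C [D false]]] || [C [C [C [D r]] && [D false]] && [D false]]]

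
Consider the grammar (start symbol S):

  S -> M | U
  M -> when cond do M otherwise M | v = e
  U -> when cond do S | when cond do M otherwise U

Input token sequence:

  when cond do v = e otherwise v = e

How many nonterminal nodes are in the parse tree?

[S [M when cond do [M v = e] otherwise [M v = e]]]

4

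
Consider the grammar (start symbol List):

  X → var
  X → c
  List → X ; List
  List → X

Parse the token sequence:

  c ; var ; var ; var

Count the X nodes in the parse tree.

[List [X c] ; [List [X var] ; [List [X var] ; [List [X var]]]]]

4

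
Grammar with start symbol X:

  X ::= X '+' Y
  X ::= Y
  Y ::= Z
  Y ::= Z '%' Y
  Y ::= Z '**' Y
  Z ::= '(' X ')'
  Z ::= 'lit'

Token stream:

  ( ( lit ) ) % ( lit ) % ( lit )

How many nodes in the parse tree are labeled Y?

7

[X [Y [Z ( [X [Y [Z ( [X [Y [Z lit]]] )]]] )] % [Y [Z ( [X [Y [Z lit]]] )] % [Y [Z ( [X [Y [Z lit]]] )]]]]]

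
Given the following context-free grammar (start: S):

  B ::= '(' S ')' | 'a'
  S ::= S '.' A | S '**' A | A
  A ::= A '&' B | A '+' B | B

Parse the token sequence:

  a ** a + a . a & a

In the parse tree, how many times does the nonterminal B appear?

5

[S [S [S [A [B a]]] ** [A [A [B a]] + [B a]]] . [A [A [B a]] & [B a]]]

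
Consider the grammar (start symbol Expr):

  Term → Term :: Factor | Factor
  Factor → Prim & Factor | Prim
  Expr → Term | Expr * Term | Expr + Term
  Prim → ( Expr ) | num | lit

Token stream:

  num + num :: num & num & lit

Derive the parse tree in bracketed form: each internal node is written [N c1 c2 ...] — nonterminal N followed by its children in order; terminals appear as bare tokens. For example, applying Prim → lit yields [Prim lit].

Expr
Expr + Term
Term + Term
Factor + Term
Prim + Term
num + Term
num + Term :: Factor
num + Factor :: Factor
num + Prim :: Factor
num + num :: Factor
num + num :: Prim & Factor
num + num :: num & Factor
num + num :: num & Prim & Factor
num + num :: num & num & Factor
num + num :: num & num & Prim
num + num :: num & num & lit

[Expr [Expr [Term [Factor [Prim num]]]] + [Term [Term [Factor [Prim num]]] :: [Factor [Prim num] & [Factor [Prim num] & [Factor [Prim lit]]]]]]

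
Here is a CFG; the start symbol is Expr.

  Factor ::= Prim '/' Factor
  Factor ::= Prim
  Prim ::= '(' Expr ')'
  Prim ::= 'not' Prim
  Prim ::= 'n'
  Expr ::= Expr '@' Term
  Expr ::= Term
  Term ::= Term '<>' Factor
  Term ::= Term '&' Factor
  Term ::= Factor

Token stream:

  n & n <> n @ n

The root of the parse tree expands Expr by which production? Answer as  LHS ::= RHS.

Expr ::= Expr '@' Term

[Expr [Expr [Term [Term [Term [Factor [Prim n]]] & [Factor [Prim n]]] <> [Factor [Prim n]]]] @ [Term [Factor [Prim n]]]]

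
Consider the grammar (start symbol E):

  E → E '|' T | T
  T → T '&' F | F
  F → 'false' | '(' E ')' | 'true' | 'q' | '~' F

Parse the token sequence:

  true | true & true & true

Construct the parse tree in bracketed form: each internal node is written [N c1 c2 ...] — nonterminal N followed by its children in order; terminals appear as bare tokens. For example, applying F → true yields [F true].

E
E | T
T | T
F | T
true | T
true | T & F
true | T & F & F
true | F & F & F
true | true & F & F
true | true & true & F
true | true & true & true

[E [E [T [F true]]] | [T [T [T [F true]] & [F true]] & [F true]]]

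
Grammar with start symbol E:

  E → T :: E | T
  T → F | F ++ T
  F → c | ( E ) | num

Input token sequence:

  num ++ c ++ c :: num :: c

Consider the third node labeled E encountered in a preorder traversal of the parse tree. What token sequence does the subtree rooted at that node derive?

[E [T [F num] ++ [T [F c] ++ [T [F c]]]] :: [E [T [F num]] :: [E [T [F c]]]]]

c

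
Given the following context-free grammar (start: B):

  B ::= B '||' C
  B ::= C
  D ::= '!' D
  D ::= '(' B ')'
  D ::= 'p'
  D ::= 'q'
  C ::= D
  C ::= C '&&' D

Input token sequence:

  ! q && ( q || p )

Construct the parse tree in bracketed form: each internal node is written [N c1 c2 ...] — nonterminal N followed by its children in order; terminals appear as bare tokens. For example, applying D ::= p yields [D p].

B
C
C && D
D && D
! D && D
! q && D
! q && ( B )
! q && ( B || C )
! q && ( C || C )
! q && ( D || C )
! q && ( q || C )
! q && ( q || D )
! q && ( q || p )

[B [C [C [D ! [D q]]] && [D ( [B [B [C [D q]]] || [C [D p]]] )]]]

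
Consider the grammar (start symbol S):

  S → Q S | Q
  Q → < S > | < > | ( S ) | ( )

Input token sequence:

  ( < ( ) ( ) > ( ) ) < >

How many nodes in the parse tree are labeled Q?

6

[S [Q ( [S [Q < [S [Q ( )] [S [Q ( )]]] >] [S [Q ( )]]] )] [S [Q < >]]]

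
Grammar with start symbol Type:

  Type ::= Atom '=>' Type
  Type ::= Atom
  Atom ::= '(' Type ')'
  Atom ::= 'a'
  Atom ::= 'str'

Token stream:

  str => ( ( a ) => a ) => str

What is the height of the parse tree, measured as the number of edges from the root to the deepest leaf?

7

[Type [Atom str] => [Type [Atom ( [Type [Atom ( [Type [Atom a]] )] => [Type [Atom a]]] )] => [Type [Atom str]]]]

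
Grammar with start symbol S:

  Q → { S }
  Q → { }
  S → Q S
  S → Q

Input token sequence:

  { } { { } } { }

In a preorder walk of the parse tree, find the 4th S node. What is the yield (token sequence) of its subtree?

{ }

[S [Q { }] [S [Q { [S [Q { }]] }] [S [Q { }]]]]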